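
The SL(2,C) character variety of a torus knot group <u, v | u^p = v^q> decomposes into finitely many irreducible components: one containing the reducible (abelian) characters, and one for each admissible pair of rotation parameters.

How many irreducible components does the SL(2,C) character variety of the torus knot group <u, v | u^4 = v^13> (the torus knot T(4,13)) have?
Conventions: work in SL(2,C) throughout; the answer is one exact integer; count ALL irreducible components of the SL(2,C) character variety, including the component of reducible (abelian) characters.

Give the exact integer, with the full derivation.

19

Gamma = < u, v | u^4 = v^13 > (torus knot T(4,13)); the central element u^4 = v^13 acts as +I or -I in any irreducible SL(2,C) representation.
So on each irreducible component the traces are pinned: tr(u) = 2*cos(pi*alpha/4) with 1 <= alpha <= 3, tr(v) = 2*cos(pi*beta/13) with 1 <= beta <= 12.
The two central values (-1)^alpha I and (-1)^beta I must be the same matrix, so alpha and beta share a parity.
Counting: 2 odd alphas x 6 odd betas + 1 even alphas x 6 even betas = 12 + 6 = 18.
That is 18 components of irreducible characters, and with the reducible (abelian) component the total is 19.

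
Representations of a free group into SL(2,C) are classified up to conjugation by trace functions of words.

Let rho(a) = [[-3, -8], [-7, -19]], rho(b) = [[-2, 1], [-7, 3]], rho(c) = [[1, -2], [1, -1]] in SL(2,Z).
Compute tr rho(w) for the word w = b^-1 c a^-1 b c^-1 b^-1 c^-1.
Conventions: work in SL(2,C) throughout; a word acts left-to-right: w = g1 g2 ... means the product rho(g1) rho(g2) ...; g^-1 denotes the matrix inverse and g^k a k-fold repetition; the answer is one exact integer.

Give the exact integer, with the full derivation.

rho(b^-1) = [[3, -1], [7, -2]]
... * rho(c) = [[1, -2], [1, -1]]  ->  [[2, -5], [5, -12]]
... * rho(a^-1) = [[-19, 8], [7, -3]]  ->  [[-73, 31], [-179, 76]]
... * rho(b) = [[-2, 1], [-7, 3]]  ->  [[-71, 20], [-174, 49]]
... * rho(c^-1) = [[-1, 2], [-1, 1]]  ->  [[51, -122], [125, -299]]
... * rho(b^-1) = [[3, -1], [7, -2]]  ->  [[-701, 193], [-1718, 473]]
... * rho(c^-1) = [[-1, 2], [-1, 1]]  ->  [[508, -1209], [1245, -2963]]
tr = 508 + -2963 = -2455

-2455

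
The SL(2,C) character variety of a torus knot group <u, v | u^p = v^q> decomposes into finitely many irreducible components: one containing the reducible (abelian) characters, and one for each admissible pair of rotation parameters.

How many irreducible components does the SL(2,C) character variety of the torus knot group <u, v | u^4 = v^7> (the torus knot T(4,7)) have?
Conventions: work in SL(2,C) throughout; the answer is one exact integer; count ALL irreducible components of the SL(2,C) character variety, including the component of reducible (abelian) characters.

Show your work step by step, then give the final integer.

10

For T(4,7): irreducibility forces the central element u^4 = v^7 to one of +I, -I.
On an irreducible component, tr(u) is locked at 2*cos(pi*alpha/4) for some alpha in 1..3, and tr(v) at 2*cos(pi*beta/7) for some beta in 1..6.
u^4 = (-1)^alpha I and v^7 = (-1)^beta I must agree, so alpha and beta have equal parity.
Enumerate parity-matched pairs: 2*3 odd-odd plus 1*3 even-even gives 9.
components with irreducible characters: 9; plus the single component of reducible (abelian) characters: total 10.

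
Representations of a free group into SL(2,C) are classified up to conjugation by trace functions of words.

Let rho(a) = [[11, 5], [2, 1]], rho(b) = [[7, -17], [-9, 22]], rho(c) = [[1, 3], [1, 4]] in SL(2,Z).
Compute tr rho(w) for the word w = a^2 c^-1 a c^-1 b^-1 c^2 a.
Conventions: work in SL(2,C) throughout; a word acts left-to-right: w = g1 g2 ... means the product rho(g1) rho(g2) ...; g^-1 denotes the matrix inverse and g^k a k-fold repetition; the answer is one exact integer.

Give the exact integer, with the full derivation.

38763485

rho(a) = [[11, 5], [2, 1]]
... * rho(a) = [[11, 5], [2, 1]]  ->  [[131, 60], [24, 11]]
... * rho(c^-1) = [[4, -3], [-1, 1]]  ->  [[464, -333], [85, -61]]
... * rho(a) = [[11, 5], [2, 1]]  ->  [[4438, 1987], [813, 364]]
... * rho(c^-1) = [[4, -3], [-1, 1]]  ->  [[15765, -11327], [2888, -2075]]
... * rho(b^-1) = [[22, 17], [9, 7]]  ->  [[244887, 188716], [44861, 34571]]
... * rho(c) = [[1, 3], [1, 4]]  ->  [[433603, 1489525], [79432, 272867]]
... * rho(c) = [[1, 3], [1, 4]]  ->  [[1923128, 7258909], [352299, 1329764]]
... * rho(a) = [[11, 5], [2, 1]]  ->  [[35672226, 16874549], [6534817, 3091259]]
tr = 35672226 + 3091259 = 38763485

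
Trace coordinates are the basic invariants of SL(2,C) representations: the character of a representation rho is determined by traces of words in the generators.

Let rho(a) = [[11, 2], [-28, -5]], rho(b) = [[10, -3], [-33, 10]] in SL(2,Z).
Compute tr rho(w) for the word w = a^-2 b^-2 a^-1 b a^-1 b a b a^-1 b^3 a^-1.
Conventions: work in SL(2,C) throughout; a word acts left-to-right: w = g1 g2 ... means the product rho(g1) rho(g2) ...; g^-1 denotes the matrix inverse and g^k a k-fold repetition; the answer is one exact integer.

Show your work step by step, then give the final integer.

rho(a^-1) = [[-5, -2], [28, 11]]
... * rho(a^-1) = [[-5, -2], [28, 11]]  ->  [[-31, -12], [168, 65]]
... * rho(b^-1) = [[10, 3], [33, 10]]  ->  [[-706, -213], [3825, 1154]]
... * rho(b^-1) = [[10, 3], [33, 10]]  ->  [[-14089, -4248], [76332, 23015]]
... * rho(a^-1) = [[-5, -2], [28, 11]]  ->  [[-48499, -18550], [262760, 100501]]
... * rho(b) = [[10, -3], [-33, 10]]  ->  [[127160, -40003], [-688933, 216730]]
... * rho(a^-1) = [[-5, -2], [28, 11]]  ->  [[-1755884, -694353], [9513105, 3761896]]
... * rho(b) = [[10, -3], [-33, 10]]  ->  [[5354809, -1675878], [-29011518, 9079645]]
... * rho(a) = [[11, 2], [-28, -5]]  ->  [[105827483, 19089008], [-573356758, -103421261]]
... * rho(b) = [[10, -3], [-33, 10]]  ->  [[428337566, -126592369], [-2320665967, 685857664]]
... * rho(a^-1) = [[-5, -2], [28, 11]]  ->  [[-5686274162, -2249191191], [30807344427, 12185766238]]
... * rho(b) = [[10, -3], [-33, 10]]  ->  [[17360567683, -5433089424], [-94056841584, 29435629099]]
... * rho(b) = [[10, -3], [-33, 10]]  ->  [[352897627822, -106412597289], [-1911944176107, 576526815742]]
... * rho(b) = [[10, -3], [-33, 10]]  ->  [[7040591988757, -2122818856356], [-38144826680556, 11501100685741]]
... * rho(a^-1) = [[-5, -2], [28, 11]]  ->  [[-94641887921753, -37432191397430], [512754952603528, 202801760904263]]
tr = -94641887921753 + 202801760904263 = 108159872982510

108159872982510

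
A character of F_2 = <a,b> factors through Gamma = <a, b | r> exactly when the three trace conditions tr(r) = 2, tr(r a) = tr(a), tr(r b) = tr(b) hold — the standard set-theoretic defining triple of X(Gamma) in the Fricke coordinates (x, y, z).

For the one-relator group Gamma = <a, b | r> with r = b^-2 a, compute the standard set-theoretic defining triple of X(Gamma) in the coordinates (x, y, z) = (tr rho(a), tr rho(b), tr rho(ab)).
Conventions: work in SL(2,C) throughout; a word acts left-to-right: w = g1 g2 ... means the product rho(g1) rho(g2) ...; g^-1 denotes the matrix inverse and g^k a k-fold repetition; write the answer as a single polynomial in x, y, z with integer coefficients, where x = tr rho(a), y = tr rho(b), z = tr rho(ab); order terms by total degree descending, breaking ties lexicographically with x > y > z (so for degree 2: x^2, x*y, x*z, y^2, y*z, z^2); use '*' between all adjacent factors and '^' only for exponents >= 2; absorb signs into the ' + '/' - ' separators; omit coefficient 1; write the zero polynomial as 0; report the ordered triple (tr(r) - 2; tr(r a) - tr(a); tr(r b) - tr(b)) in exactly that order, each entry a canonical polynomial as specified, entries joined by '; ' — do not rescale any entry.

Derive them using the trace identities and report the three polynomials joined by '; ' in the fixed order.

tr(b^-1 a) = tr(a) tr(b) - tr(a b)   [inverse elimination on b] = x*y - z
tr(b^-2 a) = tr(b^-1 a) tr(b) - tr(b^-1 a b)   [inverse elimination on b] = x*y^2 - y*z - x
tr(a^2) = tr(a) tr(a) - tr(1)  (reduce the a square) = x^2 - 2
tr(a^2 b) = tr(a) tr(b a) - tr(b)  (reduce the a square) = x*z - y
tr(a^2 b^-1) = tr(a^2) tr(b) - tr(a^2 b)  (eliminate b^-1) = x^2*y - x*z - y
tr(b^-2 a^2) = tr(a^2 b^-1) tr(b) - tr(a^2)  (eliminate b^-1) = x^2*y^2 - x*y*z - x^2 - y^2 + 2
assemble the triple (tr(r) - 2; tr(r a) - x; tr(r b) - y)

x*y^2 - y*z - x - 2; x^2*y^2 - x*y*z - x^2 - y^2 - x + 2; x*y - y - z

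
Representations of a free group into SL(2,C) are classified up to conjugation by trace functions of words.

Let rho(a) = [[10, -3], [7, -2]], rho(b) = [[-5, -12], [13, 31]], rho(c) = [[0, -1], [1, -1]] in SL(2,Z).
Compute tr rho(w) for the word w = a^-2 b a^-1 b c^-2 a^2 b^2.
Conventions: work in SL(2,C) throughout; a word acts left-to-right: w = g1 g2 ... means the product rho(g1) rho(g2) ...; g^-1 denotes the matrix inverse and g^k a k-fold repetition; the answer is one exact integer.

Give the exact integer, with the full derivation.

rho(a^-1) = [[-2, 3], [-7, 10]]
... * rho(a^-1) = [[-2, 3], [-7, 10]]  ->  [[-17, 24], [-56, 79]]
... * rho(b) = [[-5, -12], [13, 31]]  ->  [[397, 948], [1307, 3121]]
... * rho(a^-1) = [[-2, 3], [-7, 10]]  ->  [[-7430, 10671], [-24461, 35131]]
... * rho(b) = [[-5, -12], [13, 31]]  ->  [[175873, 419961], [579008, 1382593]]
... * rho(c^-1) = [[-1, 1], [-1, 0]]  ->  [[-595834, 175873], [-1961601, 579008]]
... * rho(c^-1) = [[-1, 1], [-1, 0]]  ->  [[419961, -595834], [1382593, -1961601]]
... * rho(a) = [[10, -3], [7, -2]]  ->  [[28772, -68215], [94723, -224577]]
... * rho(a) = [[10, -3], [7, -2]]  ->  [[-189785, 50114], [-624809, 164985]]
... * rho(b) = [[-5, -12], [13, 31]]  ->  [[1600407, 3830954], [5268850, 12612243]]
... * rho(b) = [[-5, -12], [13, 31]]  ->  [[41800367, 99554690], [137614909, 327753333]]
tr = 41800367 + 327753333 = 369553700

369553700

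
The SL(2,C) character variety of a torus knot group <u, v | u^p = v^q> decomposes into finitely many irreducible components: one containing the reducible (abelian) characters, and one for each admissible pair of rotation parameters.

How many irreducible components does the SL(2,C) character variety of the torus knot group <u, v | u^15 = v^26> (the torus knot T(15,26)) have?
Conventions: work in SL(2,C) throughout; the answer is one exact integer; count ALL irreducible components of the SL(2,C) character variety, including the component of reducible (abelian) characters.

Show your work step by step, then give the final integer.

176

Gamma = < u, v | u^15 = v^26 > (torus knot T(15,26)); the central element u^15 = v^26 acts as +I or -I in any irreducible SL(2,C) representation.
On an irreducible component, tr(u) is locked at 2*cos(pi*alpha/15) for some alpha in 1..14, and tr(v) at 2*cos(pi*beta/26) for some beta in 1..25.
The two central values (-1)^alpha I and (-1)^beta I must be the same matrix, so alpha and beta share a parity.
Counting: 7 odd alphas x 13 odd betas + 7 even alphas x 12 even betas = 91 + 84 = 175.
Total: 175 irreducible-character components + 1 reducible (abelian) component = 176.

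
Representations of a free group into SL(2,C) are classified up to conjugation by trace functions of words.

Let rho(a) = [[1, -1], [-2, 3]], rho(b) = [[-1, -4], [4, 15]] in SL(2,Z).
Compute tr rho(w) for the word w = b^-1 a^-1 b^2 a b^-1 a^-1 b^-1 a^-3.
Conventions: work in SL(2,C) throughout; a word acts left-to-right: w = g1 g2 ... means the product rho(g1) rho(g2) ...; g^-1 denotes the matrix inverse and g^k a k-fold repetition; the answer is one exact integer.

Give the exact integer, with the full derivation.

rho(b^-1) = [[15, 4], [-4, -1]]
... * rho(a^-1) = [[3, 1], [2, 1]]  ->  [[53, 19], [-14, -5]]
... * rho(b) = [[-1, -4], [4, 15]]  ->  [[23, 73], [-6, -19]]
... * rho(b) = [[-1, -4], [4, 15]]  ->  [[269, 1003], [-70, -261]]
... * rho(a) = [[1, -1], [-2, 3]]  ->  [[-1737, 2740], [452, -713]]
... * rho(b^-1) = [[15, 4], [-4, -1]]  ->  [[-37015, -9688], [9632, 2521]]
... * rho(a^-1) = [[3, 1], [2, 1]]  ->  [[-130421, -46703], [33938, 12153]]
... * rho(b^-1) = [[15, 4], [-4, -1]]  ->  [[-1769503, -474981], [460458, 123599]]
... * rho(a^-1) = [[3, 1], [2, 1]]  ->  [[-6258471, -2244484], [1628572, 584057]]
... * rho(a^-1) = [[3, 1], [2, 1]]  ->  [[-23264381, -8502955], [6053830, 2212629]]
... * rho(a^-1) = [[3, 1], [2, 1]]  ->  [[-86799053, -31767336], [22586748, 8266459]]
tr = -86799053 + 8266459 = -78532594

-78532594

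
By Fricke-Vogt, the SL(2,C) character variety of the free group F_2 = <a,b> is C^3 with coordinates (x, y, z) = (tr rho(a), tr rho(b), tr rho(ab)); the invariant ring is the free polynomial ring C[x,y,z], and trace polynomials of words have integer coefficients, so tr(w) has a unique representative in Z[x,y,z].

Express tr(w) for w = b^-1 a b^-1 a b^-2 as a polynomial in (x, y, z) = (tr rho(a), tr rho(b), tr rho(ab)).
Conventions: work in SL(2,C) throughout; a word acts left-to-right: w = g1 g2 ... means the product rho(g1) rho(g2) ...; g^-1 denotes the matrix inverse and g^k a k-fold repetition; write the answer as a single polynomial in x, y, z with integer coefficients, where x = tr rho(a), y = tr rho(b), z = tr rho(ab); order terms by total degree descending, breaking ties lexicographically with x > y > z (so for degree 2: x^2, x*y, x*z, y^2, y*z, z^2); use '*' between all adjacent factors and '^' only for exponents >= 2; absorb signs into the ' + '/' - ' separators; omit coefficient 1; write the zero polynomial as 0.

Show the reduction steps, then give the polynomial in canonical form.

apply: tr(a^2) = tr(a) * tr(a) - tr(1) = x^2 - 2
tr(a^2 b) = tr(a) * tr(b a) - tr(b) = x*z - y
tr(b^-1 a^2) = tr(a^2) * tr(b) - tr(a^2 b) = x^2*y - x*z - y
tr(a b^-2 a) = tr(b^-1 a^2) * tr(b) - tr(b^-1 a^2 b) = x^2*y^2 - x*y*z - x^2 - y^2 + 2
apply: tr(a b a b) = tr(b a) * tr(b a) - tr(1)   [split at repeated b] = z^2 - 2
apply: tr(a b a b^-1) = tr(a b a) * tr(b) - tr(a b a b) = x*y*z - y^2 - z^2 + 2
tr(a b^-2 a b) = tr(a b a b^-1) * tr(b) - tr(a b a) = x*y^2*z - y^3 - y*z^2 - x*z + 3*y
tr(b^-1 a b^-1 a b^-1) = tr(a b^-2 a) * tr(b) - tr(a b^-2 a b) = x^2*y^3 - 2*x*y^2*z - x^2*y + y*z^2 + x*z - y
tr(b^-1 a b^-1 a) = tr(a b^-1 a) * tr(b) - tr(a b^-1 a b) = x^2*y^2 - 2*x*y*z + z^2 - 2
apply: tr(b^-1 a b^-1 a b^-2) = tr(b^-1 a b^-1 a b^-1) * tr(b) - tr(b^-1 a b^-1 a) = x^2*y^4 - 2*x*y^3*z - 2*x^2*y^2 + y^2*z^2 + 3*x*y*z - y^2 - z^2 + 2

x^2*y^4 - 2*x*y^3*z - 2*x^2*y^2 + y^2*z^2 + 3*x*y*z - y^2 - z^2 + 2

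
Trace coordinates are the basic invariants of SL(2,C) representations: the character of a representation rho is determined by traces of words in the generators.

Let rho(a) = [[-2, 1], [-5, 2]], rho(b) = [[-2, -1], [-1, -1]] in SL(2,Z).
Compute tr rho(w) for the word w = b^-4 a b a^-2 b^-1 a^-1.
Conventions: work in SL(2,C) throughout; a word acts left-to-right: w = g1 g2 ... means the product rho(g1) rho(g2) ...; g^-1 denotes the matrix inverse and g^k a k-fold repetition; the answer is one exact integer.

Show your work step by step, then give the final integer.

-47

rho(b^-1) = [[-1, 1], [1, -2]]
... * rho(b^-1) = [[-1, 1], [1, -2]]  ->  [[2, -3], [-3, 5]]
... * rho(b^-1) = [[-1, 1], [1, -2]]  ->  [[-5, 8], [8, -13]]
... * rho(b^-1) = [[-1, 1], [1, -2]]  ->  [[13, -21], [-21, 34]]
... * rho(a) = [[-2, 1], [-5, 2]]  ->  [[79, -29], [-128, 47]]
... * rho(b) = [[-2, -1], [-1, -1]]  ->  [[-129, -50], [209, 81]]
... * rho(a^-1) = [[2, -1], [5, -2]]  ->  [[-508, 229], [823, -371]]
... * rho(a^-1) = [[2, -1], [5, -2]]  ->  [[129, 50], [-209, -81]]
... * rho(b^-1) = [[-1, 1], [1, -2]]  ->  [[-79, 29], [128, -47]]
... * rho(a^-1) = [[2, -1], [5, -2]]  ->  [[-13, 21], [21, -34]]
tr = -13 + -34 = -47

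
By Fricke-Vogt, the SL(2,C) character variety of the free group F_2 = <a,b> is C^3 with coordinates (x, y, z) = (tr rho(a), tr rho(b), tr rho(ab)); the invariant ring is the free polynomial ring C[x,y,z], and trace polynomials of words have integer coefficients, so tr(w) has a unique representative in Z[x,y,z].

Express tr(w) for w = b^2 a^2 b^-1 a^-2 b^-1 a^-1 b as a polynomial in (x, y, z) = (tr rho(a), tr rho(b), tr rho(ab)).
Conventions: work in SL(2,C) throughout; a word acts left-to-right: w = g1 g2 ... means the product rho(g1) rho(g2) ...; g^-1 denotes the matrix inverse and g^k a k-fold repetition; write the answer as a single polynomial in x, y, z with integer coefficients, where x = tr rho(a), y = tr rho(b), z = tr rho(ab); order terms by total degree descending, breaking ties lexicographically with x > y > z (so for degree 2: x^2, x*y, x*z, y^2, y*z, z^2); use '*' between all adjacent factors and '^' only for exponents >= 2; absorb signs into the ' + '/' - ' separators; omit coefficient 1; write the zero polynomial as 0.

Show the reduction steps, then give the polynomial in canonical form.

-x^3*y^3*z^2 + x^4*y^2*z + 2*x^2*y^4*z + x^2*y^2*z^3 - x^3*y^3 + x^3*y*z^2 - x*y^5 - x*y^3*z^2 - x^4*z - 7*x^2*y^2*z - x^2*z^3 + 2*x^3*y + 6*x*y^3 + 2*x*y*z^2 + 4*x^2*z - 7*x*y - z

use: tr(b a^2) = tr(a)*tr(b a) - tr(b) = x*z - y
use: tr(a^2) = tr(a)*tr(a) - tr(1) = x^2 - 2
apply: tr(a b^2 a) = tr(b)*tr(a^2 b) - tr(a^2) = x*y*z - x^2 - y^2 + 2
apply: tr(a b^2) = tr(b)*tr(a b) - tr(a) = y*z - x
apply: tr(a b^2 a^2) = tr(a)*tr(a b^2 a) - tr(a b^2) = x^2*y*z - x^3 - x*y^2 - y*z + 3*x
tr(a b a b) = tr(b a)*tr(b a) - tr(1)   [split at repeated b] = z^2 - 2
apply: tr(b a b^2 a) = tr(b)*tr(a b a b) - tr(a b a) = y*z^2 - x*z - y
use: tr(b a b^2) = tr(b)*tr(b a b) - tr(b a) = y^2*z - x*y - z
use: tr(a b^2 a^2 b) = tr(a)*tr(b a b^2 a) - tr(b a b^2) = x*y*z^2 - x^2*z - y^2*z + z
use: tr(b^2 a^2 b^-1 a) = tr(a b^2 a^2)*tr(b) - tr(a b^2 a^2 b) = x^2*y^2*z - x^3*y - x*y^3 - x*y*z^2 + x^2*z + 3*x*y - z
apply: tr(b^2 a^2 b^-1 a^-1) = tr(b^2 a^2 b^-1)*tr(a) - tr(b^2 a^2 b^-1 a) = -x^2*y^2*z + x^3*y + x*y^3 + x*y*z^2 - 4*x*y + z
apply: tr(b^2 a^2 b^-1 a^-2) = tr(b^2 a^2 b^-1 a^-1)*tr(a) - tr(b^2 a^2 b^-1) = -x^3*y^2*z + x^4*y + x^2*y^3 + x^2*y*z^2 - 4*x^2*y + y
tr(a b^3 a) = tr(b)*tr(a^2 b^2) - tr(a^2 b) = x*y^2*z - x^2*y - y^3 - x*z + 3*y
use: tr(a b^3 a b) = tr(b)*tr(b a b a b) - tr(b a b a) = y^2*z^2 - x*y*z - y^2 - z^2 + 2
tr(b^-1 a b^3 a) = tr(a b^3 a)*tr(b) - tr(a b^3 a b) = x*y^3*z - x^2*y^2 - y^4 - y^2*z^2 + 4*y^2 + z^2 - 2
use: tr(a b^3 a^2) = tr(a)*tr(a b^3 a) - tr(a b^3) = x^2*y^2*z - x^3*y - x*y^3 - x^2*z - y^2*z + 4*x*y + z
tr(b a b^3) = tr(b)*tr(a b^3) - tr(a b^2) = y^3*z - x*y^2 - 2*y*z + x
use: tr(b^3 a^2 b a) = tr(a)*tr(b a b^3 a) - tr(b a b^3) = x*y^2*z^2 - x^2*y*z - y^3*z - x*z^2 + 2*y*z + x
tr(b^3 a^2 b) = tr(b)*tr(b^2 a^2 b) - tr(b^2 a^2) = x*y^3*z - x^2*y^2 - y^4 - 2*x*y*z + x^2 + 4*y^2 - 2
apply: tr(a b^3 a^2 b a) = tr(a)*tr(b^3 a^2 b a) - tr(b^3 a^2 b) = x^2*y^2*z^2 - x^3*y*z - 2*x*y^3*z + x^2*y^2 - x^2*z^2 + y^4 + 4*x*y*z - 4*y^2 + 2
tr(b a b a b a) = tr(b a b a)*tr(b a) - tr(a b)   [split at repeated b] = z^3 - 3*z
use: tr(a^2 b a b a b) = tr(a)*tr(b a b a b a) - tr(b a b a b) = x*z^3 - y*z^2 - 2*x*z + y
tr(a b a b a) = tr(a)*tr(b a b a) - tr(b a b) = x*z^2 - y*z - x
tr(a^2 b a b a) = tr(a)*tr(a b a b a) - tr(a b a b) = x^2*z^2 - x*y*z - x^2 - z^2 + 2
tr(a^2 b a b a b^2) = tr(b)*tr(a^2 b a b a b) - tr(a^2 b a b a) = x*y*z^3 - x^2*z^2 - y^2*z^2 - x*y*z + x^2 + y^2 + z^2 - 2
tr(a b^3 a^2 b a b) = tr(b)*tr(a^2 b a b a b^2) - tr(a^2 b a b a b) = x*y^2*z^3 - x^2*y*z^2 - y^3*z^2 - x*y^2*z - x*z^3 + x^2*y + y^3 + 2*y*z^2 + 2*x*z - 3*y
use: tr(b^-1 a b^3 a^2 b a) = tr(a b^3 a^2 b a)*tr(b) - tr(a b^3 a^2 b a b) = x^2*y^3*z^2 - x^3*y^2*z - 2*x*y^4*z - x*y^2*z^3 + x^2*y^3 + y^5 + y^3*z^2 + 5*x*y^2*z + x*z^3 - x^2*y - 5*y^3 - 2*y*z^2 - 2*x*z + 5*y
tr(a^-1 b^-1 a b^3 a^2 b) = tr(b^-1 a b^3 a^2 b)*tr(a) - tr(b^-1 a b^3 a^2 b a) = -x^2*y^3*z^2 + 2*x^3*y^2*z + 2*x*y^4*z + x*y^2*z^3 - x^4*y - 2*x^2*y^3 - y^5 - y^3*z^2 - x^3*z - 6*x*y^2*z - x*z^3 + 5*x^2*y + 5*y^3 + 2*y*z^2 + 3*x*z - 5*y
tr(b^-1 a b^3 a^2 b^-1 a^-1) = tr(a^-1 b^-1 a b^3 a^2)*tr(b) - tr(a^-1 b^-1 a b^3 a^2 b) = x^2*y^3*z^2 - 2*x^3*y^2*z - x*y^4*z - x*y^2*z^3 + x^4*y + x^2*y^3 + x^3*z + 6*x*y^2*z + x*z^3 - 5*x^2*y - y^3 - y*z^2 - 3*x*z + 3*y
apply: tr(b^-1 a b^3 a^2) = tr(a b^3 a^2)*tr(b) - tr(a b^3 a^2 b) = x^2*y^3*z - x^3*y^2 - x*y^4 - x*y^2*z^2 + 4*x*y^2 + x*z^2 - y*z - x
use: tr(b^-1 a b^3 a^2 b^-1) = tr(b^-1 a b^3 a^2)*tr(b) - tr(b^-1 a b^3 a^2 b) = x^2*y^4*z - x^3*y^3 - x*y^5 - x*y^3*z^2 - x^2*y^2*z + x^3*y + 5*x*y^3 + x*y*z^2 + x^2*z - 5*x*y - z
tr(b^3 a^2 b^-1 a^-2 b^-1 a) = tr(b^-1 a b^3 a^2 b^-1 a^-1)*tr(a) - tr(b^-1 a b^3 a^2 b^-1) = x^3*y^3*z^2 - 2*x^4*y^2*z - 2*x^2*y^4*z - x^2*y^2*z^3 + x^5*y + 2*x^3*y^3 + x*y^5 + x*y^3*z^2 + x^4*z + 7*x^2*y^2*z + x^2*z^3 - 6*x^3*y - 6*x*y^3 - 2*x*y*z^2 - 4*x^2*z + 8*x*y + z
apply: tr(b^2 a^2 b^-1 a^-2 b^-1 a^-1 b) = tr(b^3 a^2 b^-1 a^-2 b^-1)*tr(a) - tr(b^3 a^2 b^-1 a^-2 b^-1 a) = -x^3*y^3*z^2 + x^4*y^2*z + 2*x^2*y^4*z + x^2*y^2*z^3 - x^3*y^3 + x^3*y*z^2 - x*y^5 - x*y^3*z^2 - x^4*z - 7*x^2*y^2*z - x^2*z^3 + 2*x^3*y + 6*x*y^3 + 2*x*y*z^2 + 4*x^2*z - 7*x*y - z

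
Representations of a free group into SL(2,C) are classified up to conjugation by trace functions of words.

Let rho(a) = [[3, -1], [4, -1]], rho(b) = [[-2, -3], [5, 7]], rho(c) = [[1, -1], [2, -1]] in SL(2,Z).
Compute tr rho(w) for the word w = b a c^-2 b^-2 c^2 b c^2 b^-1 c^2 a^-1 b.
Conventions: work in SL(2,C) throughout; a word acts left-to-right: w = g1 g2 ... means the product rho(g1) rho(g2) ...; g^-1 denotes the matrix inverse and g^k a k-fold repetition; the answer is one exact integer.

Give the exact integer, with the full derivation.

30627

rho(b) = [[-2, -3], [5, 7]]
... * rho(a) = [[3, -1], [4, -1]]  ->  [[-18, 5], [43, -12]]
... * rho(c^-1) = [[-1, 1], [-2, 1]]  ->  [[8, -13], [-19, 31]]
... * rho(c^-1) = [[-1, 1], [-2, 1]]  ->  [[18, -5], [-43, 12]]
... * rho(b^-1) = [[7, 3], [-5, -2]]  ->  [[151, 64], [-361, -153]]
... * rho(b^-1) = [[7, 3], [-5, -2]]  ->  [[737, 325], [-1762, -777]]
... * rho(c) = [[1, -1], [2, -1]]  ->  [[1387, -1062], [-3316, 2539]]
... * rho(c) = [[1, -1], [2, -1]]  ->  [[-737, -325], [1762, 777]]
... * rho(b) = [[-2, -3], [5, 7]]  ->  [[-151, -64], [361, 153]]
... * rho(c) = [[1, -1], [2, -1]]  ->  [[-279, 215], [667, -514]]
... * rho(c) = [[1, -1], [2, -1]]  ->  [[151, 64], [-361, -153]]
... * rho(b^-1) = [[7, 3], [-5, -2]]  ->  [[737, 325], [-1762, -777]]
... * rho(c) = [[1, -1], [2, -1]]  ->  [[1387, -1062], [-3316, 2539]]
... * rho(c) = [[1, -1], [2, -1]]  ->  [[-737, -325], [1762, 777]]
... * rho(a^-1) = [[-1, 1], [-4, 3]]  ->  [[2037, -1712], [-4870, 4093]]
... * rho(b) = [[-2, -3], [5, 7]]  ->  [[-12634, -18095], [30205, 43261]]
tr = -12634 + 43261 = 30627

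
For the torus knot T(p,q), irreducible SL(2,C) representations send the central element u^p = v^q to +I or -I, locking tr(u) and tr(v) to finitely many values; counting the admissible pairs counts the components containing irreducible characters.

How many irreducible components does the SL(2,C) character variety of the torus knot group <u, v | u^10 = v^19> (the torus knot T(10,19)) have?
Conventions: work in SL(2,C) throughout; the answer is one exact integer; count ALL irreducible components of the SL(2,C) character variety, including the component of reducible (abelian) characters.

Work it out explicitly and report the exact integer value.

In the torus knot group T(10,19), u^10 = v^19 is central, so an irreducible representation sends it to +I or -I (Schur).
So on each irreducible component the traces are pinned: tr(u) = 2*cos(pi*alpha/10) with 1 <= alpha <= 9, tr(v) = 2*cos(pi*beta/19) with 1 <= beta <= 18.
Consistency of u^10 = (-1)^alpha I with v^19 = (-1)^beta I forces alpha = beta (mod 2).
count pairs: odd alpha (5 choices) x odd beta (9), plus even alpha (4) x even beta (9): 5*9 + 4*9 = 81.
components with irreducible characters: 81; plus the single component of reducible (abelian) characters: total 82.

82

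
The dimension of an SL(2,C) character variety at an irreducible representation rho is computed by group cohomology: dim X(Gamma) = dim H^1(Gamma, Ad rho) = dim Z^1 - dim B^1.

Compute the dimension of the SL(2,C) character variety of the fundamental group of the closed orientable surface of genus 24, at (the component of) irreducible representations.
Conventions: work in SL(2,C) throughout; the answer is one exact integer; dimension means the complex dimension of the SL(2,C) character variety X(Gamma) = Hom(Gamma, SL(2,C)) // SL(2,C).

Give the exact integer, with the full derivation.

138

pi_1 of the closed genus-24 surface has 48 generators bound by the single product-of-commutators relator.
A cocycle assigns one sl_2 vector per generator subject to the relator condition d_2(z) = 0: dim of the unconstrained space is 3*2g = 144.
H^2 = coker(d_2) is dual to H^0 = 0 at irreducible rho (Poincare duality), so d_2 is onto: dim Z^1 = 141.
As always at irreducible rho, dim B^1 = 3.
dim H^1 = 141 - 3 = 138 = dim X.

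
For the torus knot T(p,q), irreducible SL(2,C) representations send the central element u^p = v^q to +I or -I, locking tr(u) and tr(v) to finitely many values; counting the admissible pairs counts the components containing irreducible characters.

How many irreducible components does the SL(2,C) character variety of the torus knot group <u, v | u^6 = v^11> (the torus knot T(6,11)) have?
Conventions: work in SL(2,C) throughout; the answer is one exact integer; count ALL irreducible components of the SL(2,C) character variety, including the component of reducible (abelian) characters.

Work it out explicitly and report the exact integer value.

In the torus knot group T(6,11), u^6 = v^11 is central, so an irreducible representation sends it to +I or -I (Schur).
On an irreducible component, tr(u) is locked at 2*cos(pi*alpha/6) for some alpha in 1..5, and tr(v) at 2*cos(pi*beta/11) for some beta in 1..10.
u^6 = (-1)^alpha I and v^11 = (-1)^beta I must agree, so alpha and beta have equal parity.
Enumerate parity-matched pairs: 3*5 odd-odd plus 2*5 even-even gives 25.
Total: 25 irreducible-character components + 1 reducible (abelian) component = 26.

26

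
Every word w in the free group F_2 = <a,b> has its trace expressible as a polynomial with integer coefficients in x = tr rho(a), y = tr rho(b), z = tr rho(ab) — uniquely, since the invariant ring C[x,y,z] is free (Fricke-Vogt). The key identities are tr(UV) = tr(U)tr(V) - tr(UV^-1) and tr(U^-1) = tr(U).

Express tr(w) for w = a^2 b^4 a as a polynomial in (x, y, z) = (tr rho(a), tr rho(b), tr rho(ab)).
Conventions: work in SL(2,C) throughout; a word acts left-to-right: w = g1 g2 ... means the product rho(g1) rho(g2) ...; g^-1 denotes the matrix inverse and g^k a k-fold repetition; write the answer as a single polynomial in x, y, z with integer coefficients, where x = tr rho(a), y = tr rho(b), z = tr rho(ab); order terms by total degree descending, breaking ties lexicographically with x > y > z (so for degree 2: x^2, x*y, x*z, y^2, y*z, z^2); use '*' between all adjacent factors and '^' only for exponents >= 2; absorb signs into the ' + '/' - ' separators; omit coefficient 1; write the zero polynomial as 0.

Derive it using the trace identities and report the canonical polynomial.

next, tr(a^2 b) = tr(a) * tr(b a) - tr(b) = x*z - y
next, tr(a^2) = tr(a) * tr(a) - tr(1) = x^2 - 2
tr(a^2 b^2) = tr(b) * tr(a^2 b) - tr(a^2) = x*y*z - x^2 - y^2 + 2
tr(b^3 a^2) = tr(b) * tr(a^2 b^2) - tr(a^2 b) = x*y^2*z - x^2*y - y^3 - x*z + 3*y
next, tr(b a b) = tr(b) * tr(a b) - tr(a) = y*z - x
tr(b^3 a) = tr(b) * tr(b a b) - tr(b a) = y^2*z - x*y - z
tr(a^3 b^3) = tr(a) * tr(b^3 a^2) - tr(b^3 a) = x^2*y^2*z - x^3*y - x*y^3 - x^2*z - y^2*z + 4*x*y + z
and tr(a^3 b^2) = tr(a) * tr(b^2 a^2) - tr(b^2 a) = x^2*y*z - x^3 - x*y^2 - y*z + 3*x
and tr(a^2 b^4 a) = tr(b) * tr(a^3 b^3) - tr(a^3 b^2) = x^2*y^3*z - x^3*y^2 - x*y^4 - 2*x^2*y*z - y^3*z + x^3 + 5*x*y^2 + 2*y*z - 3*x

x^2*y^3*z - x^3*y^2 - x*y^4 - 2*x^2*y*z - y^3*z + x^3 + 5*x*y^2 + 2*y*z - 3*x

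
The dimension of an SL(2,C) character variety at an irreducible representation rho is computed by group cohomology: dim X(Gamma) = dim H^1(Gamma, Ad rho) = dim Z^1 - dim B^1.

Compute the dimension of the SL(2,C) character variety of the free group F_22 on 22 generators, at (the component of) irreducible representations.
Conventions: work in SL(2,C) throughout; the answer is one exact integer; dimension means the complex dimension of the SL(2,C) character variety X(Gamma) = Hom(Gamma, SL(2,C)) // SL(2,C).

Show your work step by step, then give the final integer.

Here Gamma is free of rank 22 — no relator constrains a cocycle.
A cocycle picks one sl_2 vector per generator freely, giving dim Z^1 = 3*22 = 66.
At an irreducible rho the centralizer of the image in sl_2 is 0, so the coboundary map sl_2 -> Z^1 is injective: dim B^1 = 3.
dim H^1 = 66 - 3 = 63, which is dim X.

63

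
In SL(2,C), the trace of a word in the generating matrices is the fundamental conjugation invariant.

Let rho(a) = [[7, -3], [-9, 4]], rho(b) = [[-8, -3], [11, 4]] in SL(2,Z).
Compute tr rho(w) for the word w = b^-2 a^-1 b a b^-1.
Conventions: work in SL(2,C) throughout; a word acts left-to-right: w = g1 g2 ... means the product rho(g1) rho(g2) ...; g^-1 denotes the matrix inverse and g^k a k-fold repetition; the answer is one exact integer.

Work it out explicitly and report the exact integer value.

rho(b^-1) = [[4, 3], [-11, -8]]
... * rho(b^-1) = [[4, 3], [-11, -8]]  ->  [[-17, -12], [44, 31]]
... * rho(a^-1) = [[4, 3], [9, 7]]  ->  [[-176, -135], [455, 349]]
... * rho(b) = [[-8, -3], [11, 4]]  ->  [[-77, -12], [199, 31]]
... * rho(a) = [[7, -3], [-9, 4]]  ->  [[-431, 183], [1114, -473]]
... * rho(b^-1) = [[4, 3], [-11, -8]]  ->  [[-3737, -2757], [9659, 7126]]
tr = -3737 + 7126 = 3389

3389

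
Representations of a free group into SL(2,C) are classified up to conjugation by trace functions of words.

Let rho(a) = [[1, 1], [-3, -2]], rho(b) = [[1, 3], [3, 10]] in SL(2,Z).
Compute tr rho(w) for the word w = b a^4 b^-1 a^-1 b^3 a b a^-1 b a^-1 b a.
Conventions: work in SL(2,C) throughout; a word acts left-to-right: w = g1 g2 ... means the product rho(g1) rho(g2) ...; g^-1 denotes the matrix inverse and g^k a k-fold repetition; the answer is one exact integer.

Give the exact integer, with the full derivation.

6839502230

rho(b) = [[1, 3], [3, 10]]
... * rho(a) = [[1, 1], [-3, -2]]  ->  [[-8, -5], [-27, -17]]
... * rho(a) = [[1, 1], [-3, -2]]  ->  [[7, 2], [24, 7]]
... * rho(a) = [[1, 1], [-3, -2]]  ->  [[1, 3], [3, 10]]
... * rho(a) = [[1, 1], [-3, -2]]  ->  [[-8, -5], [-27, -17]]
... * rho(b^-1) = [[10, -3], [-3, 1]]  ->  [[-65, 19], [-219, 64]]
... * rho(a^-1) = [[-2, -1], [3, 1]]  ->  [[187, 84], [630, 283]]
... * rho(b) = [[1, 3], [3, 10]]  ->  [[439, 1401], [1479, 4720]]
... * rho(b) = [[1, 3], [3, 10]]  ->  [[4642, 15327], [15639, 51637]]
... * rho(b) = [[1, 3], [3, 10]]  ->  [[50623, 167196], [170550, 563287]]
... * rho(a) = [[1, 1], [-3, -2]]  ->  [[-450965, -283769], [-1519311, -956024]]
... * rho(b) = [[1, 3], [3, 10]]  ->  [[-1302272, -4190585], [-4387383, -14118173]]
... * rho(a^-1) = [[-2, -1], [3, 1]]  ->  [[-9967211, -2888313], [-33579753, -9730790]]
... * rho(b) = [[1, 3], [3, 10]]  ->  [[-18632150, -58784763], [-62772123, -198047159]]
... * rho(a^-1) = [[-2, -1], [3, 1]]  ->  [[-139089989, -40152613], [-468597231, -135275036]]
... * rho(b) = [[1, 3], [3, 10]]  ->  [[-259547828, -818796097], [-874422339, -2758542053]]
... * rho(a) = [[1, 1], [-3, -2]]  ->  [[2196840463, 1378044366], [7401203820, 4642661767]]
tr = 2196840463 + 4642661767 = 6839502230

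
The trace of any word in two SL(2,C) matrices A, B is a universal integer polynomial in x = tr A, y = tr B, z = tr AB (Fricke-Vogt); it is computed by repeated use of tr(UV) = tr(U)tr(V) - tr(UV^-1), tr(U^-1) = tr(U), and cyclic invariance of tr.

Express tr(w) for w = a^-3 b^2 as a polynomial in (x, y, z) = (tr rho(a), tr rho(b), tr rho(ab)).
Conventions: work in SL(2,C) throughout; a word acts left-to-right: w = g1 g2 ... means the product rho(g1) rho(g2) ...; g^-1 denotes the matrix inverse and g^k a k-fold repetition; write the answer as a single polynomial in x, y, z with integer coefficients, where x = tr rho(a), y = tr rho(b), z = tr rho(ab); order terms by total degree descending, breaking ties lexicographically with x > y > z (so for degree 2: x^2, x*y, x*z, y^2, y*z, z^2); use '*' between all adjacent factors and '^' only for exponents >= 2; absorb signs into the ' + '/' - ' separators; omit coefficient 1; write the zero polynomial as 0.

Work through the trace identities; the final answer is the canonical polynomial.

trace(b^2) = trace(b)*trace(b) - trace(1) = y^2 - 2
trace(b^2 a) = trace(b)*trace(a b) - trace(a) = y*z - x
apply: trace(b^2 a^-1) = trace(b^2)*trace(a) - trace(b^2 a) = x*y^2 - y*z - x
trace(a^-1 b^2 a^-1) = trace(b^2 a^-1)*trace(a) - trace(b^2) = x^2*y^2 - x*y*z - x^2 - y^2 + 2
apply: trace(a^-3 b^2) = trace(a^-1 b^2 a^-1)*trace(a) - trace(a^-1 b^2) = x^3*y^2 - x^2*y*z - x^3 - 2*x*y^2 + y*z + 3*x

x^3*y^2 - x^2*y*z - x^3 - 2*x*y^2 + y*z + 3*x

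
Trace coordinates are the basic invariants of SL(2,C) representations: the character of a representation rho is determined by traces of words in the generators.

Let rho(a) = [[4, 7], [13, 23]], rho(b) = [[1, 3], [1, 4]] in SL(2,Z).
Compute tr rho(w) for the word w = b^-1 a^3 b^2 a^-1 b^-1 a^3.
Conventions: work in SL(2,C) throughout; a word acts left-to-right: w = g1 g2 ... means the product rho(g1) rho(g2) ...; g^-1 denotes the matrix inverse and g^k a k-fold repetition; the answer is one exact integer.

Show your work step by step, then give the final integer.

-33227254397

rho(b^-1) = [[4, -3], [-1, 1]]
... * rho(a) = [[4, 7], [13, 23]]  ->  [[-23, -41], [9, 16]]
... * rho(a) = [[4, 7], [13, 23]]  ->  [[-625, -1104], [244, 431]]
... * rho(a) = [[4, 7], [13, 23]]  ->  [[-16852, -29767], [6579, 11621]]
... * rho(b) = [[1, 3], [1, 4]]  ->  [[-46619, -169624], [18200, 66221]]
... * rho(b) = [[1, 3], [1, 4]]  ->  [[-216243, -818353], [84421, 319484]]
... * rho(a^-1) = [[23, -7], [-13, 4]]  ->  [[5665000, -1759711], [-2211609, 686989]]
... * rho(b^-1) = [[4, -3], [-1, 1]]  ->  [[24419711, -18754711], [-9533425, 7321816]]
... * rho(a) = [[4, 7], [13, 23]]  ->  [[-146132399, -260420376], [57049908, 101667793]]
... * rho(a) = [[4, 7], [13, 23]]  ->  [[-3969994484, -7012595441], [1549880941, 2737708595]]
... * rho(a) = [[4, 7], [13, 23]]  ->  [[-107043718669, -189079656531], [41789735499, 73816464272]]
tr = -107043718669 + 73816464272 = -33227254397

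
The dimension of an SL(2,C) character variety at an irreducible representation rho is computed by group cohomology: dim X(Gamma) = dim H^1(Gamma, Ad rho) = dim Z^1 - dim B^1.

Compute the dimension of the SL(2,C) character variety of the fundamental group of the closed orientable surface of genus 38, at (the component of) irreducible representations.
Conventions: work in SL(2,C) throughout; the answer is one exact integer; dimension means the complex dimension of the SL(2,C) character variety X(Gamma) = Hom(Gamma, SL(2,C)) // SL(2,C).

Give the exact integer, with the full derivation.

pi_1 of the closed genus-38 surface has 76 generators bound by the single product-of-commutators relator.
A cocycle assigns one sl_2 vector per generator subject to the relator condition d_2(z) = 0: dim of the unconstrained space is 3*2g = 228.
d_2 is surjective at irreducible rho (its cokernel H^2 is dual to H^0 = 0), so dim Z^1 = 228 - 3 = 225.
As always at irreducible rho, dim B^1 = 3.
dim X = dim H^1 = 225 - 3 = 222.

222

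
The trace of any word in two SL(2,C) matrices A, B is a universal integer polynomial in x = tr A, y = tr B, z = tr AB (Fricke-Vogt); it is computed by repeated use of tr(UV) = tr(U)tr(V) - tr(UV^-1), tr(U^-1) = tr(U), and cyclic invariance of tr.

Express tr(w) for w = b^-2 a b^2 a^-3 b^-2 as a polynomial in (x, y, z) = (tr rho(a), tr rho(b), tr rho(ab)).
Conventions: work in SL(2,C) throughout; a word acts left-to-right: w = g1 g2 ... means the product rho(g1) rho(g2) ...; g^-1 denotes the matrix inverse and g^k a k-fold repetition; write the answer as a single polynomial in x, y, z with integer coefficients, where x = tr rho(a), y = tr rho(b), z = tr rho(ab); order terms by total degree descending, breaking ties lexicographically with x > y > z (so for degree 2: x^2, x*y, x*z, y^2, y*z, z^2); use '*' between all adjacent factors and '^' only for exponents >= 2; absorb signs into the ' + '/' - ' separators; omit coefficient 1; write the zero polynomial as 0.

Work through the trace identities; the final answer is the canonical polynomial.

-x^3*y^5*z + x^4*y^4 + x^2*y^6 + x^2*y^4*z^2 + 2*x^3*y^3*z + x*y^5*z - 2*x^4*y^2 - 7*x^2*y^4 - 2*x^2*y^2*z^2 - y^6 - y^4*z^2 - 2*x*y^3*z + 10*x^2*y^2 + 6*y^4 + 2*y^2*z^2 + x*y*z - x^2 - 9*y^2 + 2

tr(b^2 a) = tr(b) * tr(a b) - tr(a) = y*z - x
tr(b^2) = tr(b) * tr(b) - tr(1) = y^2 - 2
tr(a b^2 a) = tr(a) * tr(b^2 a) - tr(b^2) = x*y*z - x^2 - y^2 + 2
tr(a b a b) = tr(b a) * tr(b a) - tr(1)   [split at repeated b] = z^2 - 2
tr(a b a) = tr(a) * tr(b a) - tr(b) = x*z - y
so tr(a b^2 a b) = tr(b) * tr(a b a b) - tr(a b a) = y*z^2 - x*z - y
reduce: tr(b^-1 a b^2 a) = tr(a b^2 a) * tr(b) - tr(a b^2 a b) = x*y^2*z - x^2*y - y^3 - y*z^2 + x*z + 3*y
tr(a^-1 b^-1 a b^2) = tr(b^-1 a b^2) * tr(a) - tr(b^-1 a b^2 a) = -x*y^2*z + x^2*y + y^3 + y*z^2 - 3*y
tr(a b^2 a^-2 b^-1) = tr(a^-1 b^-1 a b^2) * tr(a) - tr(a^-1 b^-1 a b^2 a) = -x^2*y^2*z + x^3*y + x*y^3 + x*y*z^2 - 3*x*y - z
tr(b^2 a^-1) = tr(b^2) * tr(a) - tr(b^2 a) = x*y^2 - y*z - x
tr(b^-2 a b^2 a^-2) = tr(a b^2 a^-2 b^-1) * tr(b) - tr(a b^2 a^-2) = -x^2*y^3*z + x^3*y^2 + x*y^4 + x*y^2*z^2 - 4*x*y^2 + x
tr(b^-2 a b^2 a) = tr(b^-1 a b^2 a) * tr(b) - tr(b^-1 a b^2 a b) = x*y^3*z - x^2*y^2 - y^4 - y^2*z^2 + x^2 + 4*y^2 - 2
so tr(b^-2 a b^2 a^-1) = tr(b^-2 a b^2) * tr(a) - tr(b^-2 a b^2 a) = -x*y^3*z + x^2*y^2 + y^4 + y^2*z^2 - 4*y^2 + 2
reduce: tr(b^-1 a b^2 a^-3 b^-1) = tr(b^-2 a b^2 a^-2) * tr(a) - tr(b^-2 a b^2 a^-1) = -x^3*y^3*z + x^4*y^2 + x^2*y^4 + x^2*y^2*z^2 + x*y^3*z - 5*x^2*y^2 - y^4 - y^2*z^2 + x^2 + 4*y^2 - 2
tr(b^-1 a b^2 a^-3) = tr(b^-1 a b^2 a^-2) * tr(a) - tr(b^-1 a b^2 a^-1) = -x^3*y^2*z + x^4*y + x^2*y^3 + x^2*y*z^2 + x*y^2*z - 4*x^2*y - y^3 - y*z^2 - x*z + 3*y
tr(b^-2 a b^2 a^-3 b^-1) = tr(b^-1 a b^2 a^-3 b^-1) * tr(b) - tr(b^-1 a b^2 a^-3) = -x^3*y^4*z + x^4*y^3 + x^2*y^5 + x^2*y^3*z^2 + x^3*y^2*z + x*y^4*z - x^4*y - 6*x^2*y^3 - x^2*y*z^2 - y^5 - y^3*z^2 - x*y^2*z + 5*x^2*y + 5*y^3 + y*z^2 + x*z - 5*y
reduce: tr(b^-2 a b^2 a^-3 b^-2) = tr(b^-2 a b^2 a^-3 b^-1) * tr(b) - tr(b^-2 a b^2 a^-3) = -x^3*y^5*z + x^4*y^4 + x^2*y^6 + x^2*y^4*z^2 + 2*x^3*y^3*z + x*y^5*z - 2*x^4*y^2 - 7*x^2*y^4 - 2*x^2*y^2*z^2 - y^6 - y^4*z^2 - 2*x*y^3*z + 10*x^2*y^2 + 6*y^4 + 2*y^2*z^2 + x*y*z - x^2 - 9*y^2 + 2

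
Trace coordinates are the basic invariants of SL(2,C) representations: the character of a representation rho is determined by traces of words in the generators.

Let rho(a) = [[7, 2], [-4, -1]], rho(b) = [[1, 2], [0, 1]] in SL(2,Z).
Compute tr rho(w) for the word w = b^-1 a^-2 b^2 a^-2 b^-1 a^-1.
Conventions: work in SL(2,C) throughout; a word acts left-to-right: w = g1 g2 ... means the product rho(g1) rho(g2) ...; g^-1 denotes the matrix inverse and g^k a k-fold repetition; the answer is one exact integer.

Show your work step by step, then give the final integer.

2886

rho(b^-1) = [[1, -2], [0, 1]]
... * rho(a^-1) = [[-1, -2], [4, 7]]  ->  [[-9, -16], [4, 7]]
... * rho(a^-1) = [[-1, -2], [4, 7]]  ->  [[-55, -94], [24, 41]]
... * rho(b) = [[1, 2], [0, 1]]  ->  [[-55, -204], [24, 89]]
... * rho(b) = [[1, 2], [0, 1]]  ->  [[-55, -314], [24, 137]]
... * rho(a^-1) = [[-1, -2], [4, 7]]  ->  [[-1201, -2088], [524, 911]]
... * rho(a^-1) = [[-1, -2], [4, 7]]  ->  [[-7151, -12214], [3120, 5329]]
... * rho(b^-1) = [[1, -2], [0, 1]]  ->  [[-7151, 2088], [3120, -911]]
... * rho(a^-1) = [[-1, -2], [4, 7]]  ->  [[15503, 28918], [-6764, -12617]]
tr = 15503 + -12617 = 2886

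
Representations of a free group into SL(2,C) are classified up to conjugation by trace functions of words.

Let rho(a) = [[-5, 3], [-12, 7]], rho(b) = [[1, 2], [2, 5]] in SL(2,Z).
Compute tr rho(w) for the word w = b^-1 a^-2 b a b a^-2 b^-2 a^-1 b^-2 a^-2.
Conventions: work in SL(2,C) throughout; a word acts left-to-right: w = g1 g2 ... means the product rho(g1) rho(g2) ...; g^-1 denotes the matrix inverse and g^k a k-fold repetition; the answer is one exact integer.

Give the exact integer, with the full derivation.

rho(b^-1) = [[5, -2], [-2, 1]]
... * rho(a^-1) = [[7, -3], [12, -5]]  ->  [[11, -5], [-2, 1]]
... * rho(a^-1) = [[7, -3], [12, -5]]  ->  [[17, -8], [-2, 1]]
... * rho(b) = [[1, 2], [2, 5]]  ->  [[1, -6], [0, 1]]
... * rho(a) = [[-5, 3], [-12, 7]]  ->  [[67, -39], [-12, 7]]
... * rho(b) = [[1, 2], [2, 5]]  ->  [[-11, -61], [2, 11]]
... * rho(a^-1) = [[7, -3], [12, -5]]  ->  [[-809, 338], [146, -61]]
... * rho(a^-1) = [[7, -3], [12, -5]]  ->  [[-1607, 737], [290, -133]]
... * rho(b^-1) = [[5, -2], [-2, 1]]  ->  [[-9509, 3951], [1716, -713]]
... * rho(b^-1) = [[5, -2], [-2, 1]]  ->  [[-55447, 22969], [10006, -4145]]
... * rho(a^-1) = [[7, -3], [12, -5]]  ->  [[-112501, 51496], [20302, -9293]]
... * rho(b^-1) = [[5, -2], [-2, 1]]  ->  [[-665497, 276498], [120096, -49897]]
... * rho(b^-1) = [[5, -2], [-2, 1]]  ->  [[-3880481, 1607492], [700274, -290089]]
... * rho(a^-1) = [[7, -3], [12, -5]]  ->  [[-7873463, 3603983], [1420850, -650377]]
... * rho(a^-1) = [[7, -3], [12, -5]]  ->  [[-11866445, 5600474], [2141426, -1010665]]
tr = -11866445 + -1010665 = -12877110

-12877110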